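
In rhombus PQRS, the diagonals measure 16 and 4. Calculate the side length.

Half-diagonals are 8 and 2. side = sqrt(8^2 + 2^2) = sqrt(68) = 2*sqrt(17)

2*sqrt(17)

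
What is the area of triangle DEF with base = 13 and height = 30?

A triangle's area is half the area of a rectangle with the same base and height.
Area = (1/2) * 13 * 30 = 195.

195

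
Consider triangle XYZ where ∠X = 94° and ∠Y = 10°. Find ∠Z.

Let angle Z = x. Then 94 + 10 + x = 180.
x = 180 - 104 = 76 degrees.

76 degrees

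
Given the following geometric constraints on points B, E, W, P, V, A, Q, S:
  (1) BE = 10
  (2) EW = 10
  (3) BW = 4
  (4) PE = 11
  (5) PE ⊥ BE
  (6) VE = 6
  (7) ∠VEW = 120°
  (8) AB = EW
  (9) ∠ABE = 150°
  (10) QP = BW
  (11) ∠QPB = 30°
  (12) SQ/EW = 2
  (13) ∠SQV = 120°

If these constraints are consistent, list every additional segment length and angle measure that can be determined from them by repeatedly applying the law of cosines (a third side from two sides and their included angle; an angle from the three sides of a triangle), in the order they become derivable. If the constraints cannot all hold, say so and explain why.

The constraints are consistent. Derivable facts, in order:
After 1 step:
- BP ≈ 14.87
- EA ≈ 19.32
- WV = 14
- ∠BEW = 23.07°
- ∠BWE = 78.46°
- ∠EBW = 78.46°
After 2 steps:
- BQ ≈ 11.58
- ∠AEB = 15°
- ∠BAE = 15°
- ∠BPE = 42.27°
- ∠EBP = 47.73°
- ∠EVW = 38.21°
- ∠EWV = 21.79°
After 3 steps:
- ∠BQP = 140.05°
- ∠PBQ = 9.95°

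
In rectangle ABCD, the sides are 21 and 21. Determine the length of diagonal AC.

A rectangle's diagonal splits it into two right triangles, with the diagonal as the hypotenuse.
By the Pythagorean theorem, d^2 = 21^2 + 21^2 = 882.
Therefore d = sqrt(882) = 21*sqrt(2).

21*sqrt(2)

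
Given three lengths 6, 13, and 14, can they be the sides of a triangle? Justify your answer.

For three segments to close into a triangle, no single side can be as long as the other two combined.
The longest side is 14, and 6 + 13 = 19 > 14.
A triangle can be formed.

Yes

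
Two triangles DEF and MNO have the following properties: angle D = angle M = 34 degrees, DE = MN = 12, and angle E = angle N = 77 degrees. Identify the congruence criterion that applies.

The given information provides:
angle D = angle M = 34 degrees, DE = MN = 12, and angle E = angle N = 77 degrees
This matches the ASA congruence theorem.
Two pairs of corresponding angles and the included side are equal (Angle-Side-Angle).

ASA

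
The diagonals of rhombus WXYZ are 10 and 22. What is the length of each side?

In a rhombus, the diagonals bisect each other perpendicularly, creating four congruent right triangles.
Each triangle has legs 5 (half of 10) and 11 (half of 22).
The hypotenuse of each right triangle is a side of the rhombus:
side = sqrt(5^2 + 11^2) = sqrt(146)

sqrt(146)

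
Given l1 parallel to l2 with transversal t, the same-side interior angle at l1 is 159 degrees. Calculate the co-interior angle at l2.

Co-interior angles (same-side interior) formed by parallel lines and a transversal are supplementary (sum to 180 degrees).
The given angle is 159 degrees.
The co-interior angle = 180 - 159 = 21 degrees.

21 degrees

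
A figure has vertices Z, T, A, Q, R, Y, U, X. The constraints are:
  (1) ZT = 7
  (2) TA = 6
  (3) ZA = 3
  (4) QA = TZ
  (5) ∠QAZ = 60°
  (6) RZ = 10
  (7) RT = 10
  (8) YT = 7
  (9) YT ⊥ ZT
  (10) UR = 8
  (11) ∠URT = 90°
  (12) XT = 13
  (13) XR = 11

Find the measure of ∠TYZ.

Step 1: By the law of cosines on triangle YTZ: YZ² = 7² + 7² − 2·7·7·cos(90°) = 98, so YZ = 7·√2.
Step 2: By the inverse law of cosines on triangle TYZ: cos(∠TYZ) = (7² + (7·√2)² − 7²) / (2·7·7·√2) = 98/138.59 = 0.7071, so ∠TYZ = 45°.

Therefore, the measure of angle ∠TYZ = 45°.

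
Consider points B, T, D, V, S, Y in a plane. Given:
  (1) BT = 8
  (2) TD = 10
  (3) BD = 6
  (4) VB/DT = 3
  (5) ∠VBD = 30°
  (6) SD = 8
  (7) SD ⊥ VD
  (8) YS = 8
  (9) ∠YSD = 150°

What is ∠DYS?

Step 1: By the law of cosines on triangle YSD: YD² = 8² + 8² − 2·8·8·cos(150°) = 238.85, so YD ≈ 15.45.
Step 2: By the inverse law of cosines on triangle DYS: cos(∠DYS) = (15.45² + 8² − 8²) / (2·15.45·8) = 238.85/247.28 = 0.9659, so ∠DYS = 15°.

Therefore, the measure of angle ∠DYS = 15°.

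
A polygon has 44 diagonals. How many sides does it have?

Using d = n(n - 3)/2, we solve 44 = n(n - 3)/2.
So n(n - 3) = 88.
Testing n = 11: 11 * 8 = 88 = 88. Correct.
The polygon has 11 sides.

11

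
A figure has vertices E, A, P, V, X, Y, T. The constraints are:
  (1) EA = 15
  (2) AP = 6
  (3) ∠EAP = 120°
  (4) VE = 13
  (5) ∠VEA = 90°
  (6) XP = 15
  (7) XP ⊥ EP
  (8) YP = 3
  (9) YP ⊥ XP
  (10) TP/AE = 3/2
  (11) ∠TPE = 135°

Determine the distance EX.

Step 1: By the law of cosines on triangle EAP: EP² = 15² + 6² − 2·15·6·cos(120°) = 351, so EP = 3·√39.
Step 2: By the law of cosines on triangle EPX: EX² = (3·√39)² + 15² − 2·3·√39·15·cos(90°) = 576, so EX = 24.

Therefore, the length of EX = 24.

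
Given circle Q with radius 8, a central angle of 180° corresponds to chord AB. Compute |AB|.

Chord length = 2r sin(θ/2)
= 2 × 8 × sin(180°/2)
= 2 × 8 × sin(90°)
= 16

16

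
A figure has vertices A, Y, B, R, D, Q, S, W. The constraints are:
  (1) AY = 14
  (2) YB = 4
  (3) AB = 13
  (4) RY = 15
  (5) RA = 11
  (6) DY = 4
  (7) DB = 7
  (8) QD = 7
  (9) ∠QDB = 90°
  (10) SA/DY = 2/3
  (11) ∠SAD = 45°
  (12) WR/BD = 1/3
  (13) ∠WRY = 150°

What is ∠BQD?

Step 1: By the law of cosines on triangle QDB: QB² = 7² + 7² − 2·7·7·cos(90°) = 98, so QB = 7·√2.
Step 2: By the inverse law of cosines on triangle BQD: cos(∠BQD) = ((7·√2)² + 7² − 7²) / (2·7·√2·7) = 98/138.59 = 0.7071, so ∠BQD = 45°.

Therefore, the measure of angle ∠BQD = 45°.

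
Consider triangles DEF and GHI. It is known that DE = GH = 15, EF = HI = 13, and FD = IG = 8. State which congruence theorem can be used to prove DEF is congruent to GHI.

The given information matches SSS: All three pairs of corresponding sides are equal (Side-Side-Side).

SSS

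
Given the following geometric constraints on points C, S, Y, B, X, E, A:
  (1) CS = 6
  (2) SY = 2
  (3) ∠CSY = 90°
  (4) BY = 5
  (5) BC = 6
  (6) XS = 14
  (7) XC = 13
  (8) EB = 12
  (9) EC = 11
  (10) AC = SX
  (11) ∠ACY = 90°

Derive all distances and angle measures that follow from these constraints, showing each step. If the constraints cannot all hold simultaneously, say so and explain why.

The constraints are consistent.

From the given relations:
  AC = SX = 14

Step 1: From CS = 6, SY = 2, and ∠CSY = 90°, by the law of cosines:
  CY² = CS² + SY² - 2·CS·SY·cos(90°) = 36 + 4 - 0 = 40
  CY = 2·√10

Step 2: From CB = 6, CE = 11, BE = 12, by the inverse law of cosines:
  cos(∠BCE) = (CB² + CE² - BE²) / (2·CB·CE)
  ∠BCE = 84.35°

Step 3: From CS = 6, CX = 13, SX = 14, by the inverse law of cosines:
  cos(∠SCX) = (CS² + CX² - SX²) / (2·CS·CX)
  ∠SCX = 86.69°

Step 4: From SC = 6, SX = 14, CX = 13, by the inverse law of cosines:
  cos(∠CSX) = (SC² + SX² - CX²) / (2·SC·SX)
  ∠CSX = 67.98°

Step 5: From BC = 6, BE = 12, CE = 11, by the inverse law of cosines:
  cos(∠CBE) = (BC² + BE² - CE²) / (2·BC·BE)
  ∠CBE = 65.81°

Step 6: From XC = 13, XS = 14, CS = 6, by the inverse law of cosines:
  cos(∠CXS) = (XC² + XS² - CS²) / (2·XC·XS)
  ∠CXS = 25.33°

Step 7: From EB = 12, EC = 11, BC = 6, by the inverse law of cosines:
  cos(∠BEC) = (EB² + EC² - BC²) / (2·EB·EC)
  ∠BEC = 29.84°

Step 8: From YC = 2·√10, CA = 14, and ∠YCA = 90°, by the law of cosines:
  YA² = YC² + CA² - 2·YC·CA·cos(90°) = 40 + 196 - 0 = 236
  YA = 2·√59

Step 9: From CB = 6, CY = 2·√10, BY = 5, by the inverse law of cosines:
  cos(∠BCY) = (CB² + CY² - BY²) / (2·CB·CY)
  ∠BCY = 47.78°

Step 10: From CS = 6, CY = 2·√10, SY = 2, by the inverse law of cosines:
  cos(∠SCY) = (CS² + CY² - SY²) / (2·CS·CY)
  ∠SCY = 18.43°

Step 11: From YB = 5, YC = 2·√10, BC = 6, by the inverse law of cosines:
  cos(∠BYC) = (YB² + YC² - BC²) / (2·YB·YC)
  ∠BYC = 62.71°

Step 12: From YC = 2·√10, YS = 2, CS = 6, by the inverse law of cosines:
  cos(∠CYS) = (YC² + YS² - CS²) / (2·YC·YS)
  ∠CYS = 71.57°

Step 13: From BC = 6, BY = 5, CY = 2·√10, by the inverse law of cosines:
  cos(∠CBY) = (BC² + BY² - CY²) / (2·BC·BY)
  ∠CBY = 69.51°

Step 14: From YA = 2·√59, YC = 2·√10, AC = 14, by the inverse law of cosines:
  cos(∠AYC) = (YA² + YC² - AC²) / (2·YA·YC)
  ∠AYC = 65.69°

Step 15: From AC = 14, AY = 2·√59, CY = 2·√10, by the inverse law of cosines:
  cos(∠CAY) = (AC² + AY² - CY²) / (2·AC·AY)
  ∠CAY = 24.31°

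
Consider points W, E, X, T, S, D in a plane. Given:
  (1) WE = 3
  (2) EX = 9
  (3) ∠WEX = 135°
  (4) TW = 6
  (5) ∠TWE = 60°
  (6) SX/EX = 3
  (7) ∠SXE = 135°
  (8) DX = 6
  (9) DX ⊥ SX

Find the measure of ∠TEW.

Step 1: By the law of cosines on triangle EWT: ET² = 3² + 6² − 2·3·6·cos(60°) = 27, so ET = 3·√3.
Step 2: By the inverse law of cosines on triangle TEW: cos(∠TEW) = ((3·√3)² + 3² − 6²) / (2·3·√3·3) = 0/31.18 = 0, so ∠TEW = 90°.

Therefore, the measure of angle ∠TEW = 90°.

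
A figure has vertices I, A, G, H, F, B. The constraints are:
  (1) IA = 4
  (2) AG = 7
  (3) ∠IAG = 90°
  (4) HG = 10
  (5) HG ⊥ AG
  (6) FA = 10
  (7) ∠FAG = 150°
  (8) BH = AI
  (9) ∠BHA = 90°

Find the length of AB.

From the given relations: BH = AI = 4.
Step 1: By the law of cosines on triangle HGA: HA² = 10² + 7² − 2·10·7·cos(90°) = 149, so HA = √149.
Step 2: By the law of cosines on triangle AHB: AB² = √149² + 4² − 2·√149·4·cos(90°) = 165, so AB = √165.

Therefore, the length of AB = √165.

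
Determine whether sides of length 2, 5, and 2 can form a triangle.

No.
The triangle inequality is violated: 2 + 2 = 4 ≤ 5.
These lengths cannot form a triangle.

No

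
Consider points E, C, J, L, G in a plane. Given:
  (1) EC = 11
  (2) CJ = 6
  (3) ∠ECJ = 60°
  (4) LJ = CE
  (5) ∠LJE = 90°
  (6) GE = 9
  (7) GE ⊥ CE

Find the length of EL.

From the given relations: LJ = CE = 11.
Step 1: By the law of cosines on triangle ECJ: EJ² = 11² + 6² − 2·11·6·cos(60°) = 91, so EJ = √91.
Step 2: By the law of cosines on triangle EJL: EL² = √91² + 11² − 2·√91·11·cos(90°) = 212, so EL = 2·√53.

Therefore, the length of EL = 2·√53.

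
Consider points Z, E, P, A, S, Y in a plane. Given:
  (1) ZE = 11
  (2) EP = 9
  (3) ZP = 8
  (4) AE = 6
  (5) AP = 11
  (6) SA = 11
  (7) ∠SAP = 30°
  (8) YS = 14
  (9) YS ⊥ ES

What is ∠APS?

Step 1: By the law of cosines on triangle PAS: PS² = 11² + 11² − 2·11·11·cos(30°) = 32.42, so PS ≈ 5.69.
Step 2: By the inverse law of cosines on triangle APS: cos(∠APS) = (11² + 5.69² − 11²) / (2·11·5.69) = 32.42/125.27 = 0.2588, so ∠APS = 75°.

Therefore, the measure of angle ∠APS = 75°.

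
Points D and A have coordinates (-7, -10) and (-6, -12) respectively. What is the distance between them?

The horizontal distance is |-6 - -7| = 1 and the vertical distance is |-12 - -10| = 2.
By the Pythagorean theorem, d = sqrt(1^2 + 2^2) = sqrt(5).

sqrt(5)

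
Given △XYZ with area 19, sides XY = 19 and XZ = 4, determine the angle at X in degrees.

From the SAS area formula Area = (1/2)ab sin(C), rearranging gives sin(C) = 2*Area/(ab).
sin(C) = 2 * 19 / (76) = 1/2.
Therefore C = arcsin(1/2) = 30°.
Since sin(180° - C) = sin(C), the obtuse angle 150° gives the same area, so C = 30° or C = 150°.

30° or 150°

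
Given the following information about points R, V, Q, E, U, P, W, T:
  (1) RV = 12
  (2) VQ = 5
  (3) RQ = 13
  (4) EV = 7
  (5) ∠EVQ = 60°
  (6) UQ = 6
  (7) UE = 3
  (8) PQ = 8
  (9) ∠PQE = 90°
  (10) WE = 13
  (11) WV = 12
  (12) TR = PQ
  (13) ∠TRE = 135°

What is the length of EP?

Step 1: By the law of cosines on triangle EVQ: EQ² = 7² + 5² − 2·7·5·cos(60°) = 39, so EQ = √39.
Step 2: By the law of cosines on triangle EQP: EP² = √39² + 8² − 2·√39·8·cos(90°) = 103, so EP = √103.

Therefore, the length of EP = √103.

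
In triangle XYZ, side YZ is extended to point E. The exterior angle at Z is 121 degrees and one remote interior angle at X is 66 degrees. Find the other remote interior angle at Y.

The exterior angle theorem states that an exterior angle equals the sum of the two non-adjacent interior angles.
So 121 = 66 + angle Y, which gives angle Y = 121 - 66 = 55 degrees.

55 degrees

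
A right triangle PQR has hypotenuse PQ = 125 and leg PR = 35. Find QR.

Rearranging the Pythagorean theorem to solve for the unknown leg:
leg^2 = hypotenuse^2 - known_leg^2 = 15625 - 1225 = 14400
leg = sqrt(14400) = 120.

120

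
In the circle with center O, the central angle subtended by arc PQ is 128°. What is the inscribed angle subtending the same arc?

By the inscribed angle theorem, the inscribed angle is half the central angle.
Inscribed angle = 128° / 2 = 64°

64°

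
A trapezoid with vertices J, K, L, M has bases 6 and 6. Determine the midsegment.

The midsegment (median) of a trapezoid connects the midpoints of the non-parallel sides.
Its length is the average of the two bases: (6 + 6) / 2 = 6.

6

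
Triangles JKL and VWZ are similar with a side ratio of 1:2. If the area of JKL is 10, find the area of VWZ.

Area ratio = (1/2)^2 = 1/4. Area of VWZ = 10 * 4/1 = 40.

40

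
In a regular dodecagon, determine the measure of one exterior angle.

Each exterior angle of a regular n-gon is 360 / n.
For n = 12: 360 / 12 = 30 degrees.

30 degrees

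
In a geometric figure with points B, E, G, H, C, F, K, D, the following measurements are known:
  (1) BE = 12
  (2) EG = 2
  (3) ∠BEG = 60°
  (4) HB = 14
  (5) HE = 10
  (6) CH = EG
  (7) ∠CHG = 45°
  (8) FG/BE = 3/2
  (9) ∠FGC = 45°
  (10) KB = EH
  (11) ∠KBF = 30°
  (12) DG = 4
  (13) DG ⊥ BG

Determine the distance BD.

Step 1: By the law of cosines on triangle BEG: BG² = 12² + 2² − 2·12·2·cos(60°) = 124, so BG = 2·√31.
Step 2: By the law of cosines on triangle BGD: BD² = (2·√31)² + 4² − 2·2·√31·4·cos(90°) = 140, so BD = 2·√35.

Therefore, the length of BD = 2·√35.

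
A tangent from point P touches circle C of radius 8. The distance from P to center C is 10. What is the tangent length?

tangent = √(d² - r²) = √(10² - 8²) = √(100 - 64) = √36 = 6

6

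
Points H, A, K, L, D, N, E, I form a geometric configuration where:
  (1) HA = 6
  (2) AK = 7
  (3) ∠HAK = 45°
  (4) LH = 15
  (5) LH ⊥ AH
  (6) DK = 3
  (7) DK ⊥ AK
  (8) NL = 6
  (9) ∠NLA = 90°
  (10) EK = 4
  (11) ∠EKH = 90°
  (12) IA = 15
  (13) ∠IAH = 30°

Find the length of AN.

Step 1: By the law of cosines on triangle LHA: LA² = 15² + 6² − 2·15·6·cos(90°) = 261, so LA = 3·√29.
Step 2: By the law of cosines on triangle ALN: AN² = (3·√29)² + 6² − 2·3·√29·6·cos(90°) = 297, so AN = 3·√33.

Therefore, the length of AN = 3·√33.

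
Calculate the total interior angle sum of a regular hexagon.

The sum of interior angles of an n-sided polygon is (n - 2) * 180.
For n = 6: (6 - 2) * 180 = 4 * 180 = 720 degrees.

720 degrees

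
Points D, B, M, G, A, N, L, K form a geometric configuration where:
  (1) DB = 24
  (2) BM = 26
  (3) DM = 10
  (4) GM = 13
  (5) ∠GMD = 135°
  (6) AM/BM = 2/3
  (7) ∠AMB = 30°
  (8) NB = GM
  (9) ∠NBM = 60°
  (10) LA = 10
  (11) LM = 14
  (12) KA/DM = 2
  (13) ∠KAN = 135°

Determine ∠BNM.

From the given relations: NB = GM = 13.
Step 1: By the law of cosines on triangle NBM: NM² = 13² + 26² − 2·13·26·cos(60°) = 507, so NM = 13·√3.
Step 2: By the inverse law of cosines on triangle BNM: cos(∠BNM) = (13² + (13·√3)² − 26²) / (2·13·13·√3) = 0/585.43 = 0, so ∠BNM = 90°.

Therefore, the measure of angle ∠BNM = 90°.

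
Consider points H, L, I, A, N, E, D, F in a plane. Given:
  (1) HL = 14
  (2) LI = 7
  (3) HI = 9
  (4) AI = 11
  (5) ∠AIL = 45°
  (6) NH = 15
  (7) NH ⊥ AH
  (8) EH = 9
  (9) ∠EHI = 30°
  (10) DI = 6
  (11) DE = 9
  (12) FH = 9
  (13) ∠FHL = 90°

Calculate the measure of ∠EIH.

Step 1: By the law of cosines on triangle IHE: IE² = 9² + 9² − 2·9·9·cos(30°) = 21.7, so IE ≈ 4.66.
Step 2: By the inverse law of cosines on triangle EIH: cos(∠EIH) = (4.66² + 9² − 9²) / (2·4.66·9) = 21.7/83.86 = 0.2588, so ∠EIH = 75°.

Therefore, the measure of angle ∠EIH = 75°.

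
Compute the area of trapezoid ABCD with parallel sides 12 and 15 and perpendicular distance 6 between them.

Area = (12 + 15) * 6 / 2 = 162 / 2 = 81

81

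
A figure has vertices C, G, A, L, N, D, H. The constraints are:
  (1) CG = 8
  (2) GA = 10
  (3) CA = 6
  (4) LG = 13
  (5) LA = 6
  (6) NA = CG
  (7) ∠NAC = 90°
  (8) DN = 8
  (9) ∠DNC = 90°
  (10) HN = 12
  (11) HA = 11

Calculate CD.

From the given relations: NA = CG = 8.
Step 1: By the law of cosines on triangle CAN: CN² = 6² + 8² − 2·6·8·cos(90°) = 100, so CN = 10.
Step 2: By the law of cosines on triangle CND: CD² = 10² + 8² − 2·10·8·cos(90°) = 164, so CD = 2·√41.

Therefore, the length of CD = 2·√41.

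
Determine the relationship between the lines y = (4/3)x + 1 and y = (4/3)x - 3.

Slope of line 1: m1 = 4/3
Slope of line 2: m2 = 4/3
m1 = m2, so the lines are parallel.

Parallel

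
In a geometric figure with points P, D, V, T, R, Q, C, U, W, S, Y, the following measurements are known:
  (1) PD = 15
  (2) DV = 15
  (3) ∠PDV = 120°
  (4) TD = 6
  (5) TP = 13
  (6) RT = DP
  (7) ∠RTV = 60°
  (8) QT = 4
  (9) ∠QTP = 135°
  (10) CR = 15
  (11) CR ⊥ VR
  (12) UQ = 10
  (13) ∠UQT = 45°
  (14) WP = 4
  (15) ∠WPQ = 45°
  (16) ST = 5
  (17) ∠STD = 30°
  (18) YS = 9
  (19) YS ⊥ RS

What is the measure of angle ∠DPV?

Step 1: By the law of cosines on triangle PDV: PV² = 15² + 15² − 2·15·15·cos(120°) = 675, so PV = 15·√3.
Step 2: By the inverse law of cosines on triangle DPV: cos(∠DPV) = (15² + (15·√3)² − 15²) / (2·15·15·√3) = 675/779.42 = 0.866, so ∠DPV = 30°.

Therefore, the measure of angle ∠DPV = 30°.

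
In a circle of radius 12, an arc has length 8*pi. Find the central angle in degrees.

θ = 360 × 8*pi / (2π × 12) = 120° (rearranging arc length formula).

120°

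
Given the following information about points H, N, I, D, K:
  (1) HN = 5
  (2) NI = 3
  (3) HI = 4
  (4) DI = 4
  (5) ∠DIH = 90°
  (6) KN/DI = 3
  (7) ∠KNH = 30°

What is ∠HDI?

Step 1: By the law of cosines on triangle DIH: DH² = 4² + 4² − 2·4·4·cos(90°) = 32, so DH = 4·√2.
Step 2: By the inverse law of cosines on triangle HDI: cos(∠HDI) = ((4·√2)² + 4² − 4²) / (2·4·√2·4) = 32/45.25 = 0.7071, so ∠HDI = 45°.

Therefore, the measure of angle ∠HDI = 45°.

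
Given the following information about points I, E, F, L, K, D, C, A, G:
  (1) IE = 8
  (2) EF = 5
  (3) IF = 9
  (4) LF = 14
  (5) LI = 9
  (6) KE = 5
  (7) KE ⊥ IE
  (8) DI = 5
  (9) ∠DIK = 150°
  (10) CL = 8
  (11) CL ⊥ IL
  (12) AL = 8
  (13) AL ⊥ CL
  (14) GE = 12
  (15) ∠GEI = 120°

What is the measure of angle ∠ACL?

Step 1: By the law of cosines on triangle CLA: CA² = 8² + 8² − 2·8·8·cos(90°) = 128, so CA = 8·√2.
Step 2: By the inverse law of cosines on triangle ACL: cos(∠ACL) = ((8·√2)² + 8² − 8²) / (2·8·√2·8) = 128/181.02 = 0.7071, so ∠ACL = 45°.

Therefore, the measure of angle ∠ACL = 45°.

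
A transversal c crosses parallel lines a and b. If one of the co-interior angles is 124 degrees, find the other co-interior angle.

Co-interior angles (same-side interior) formed by parallel lines and a transversal are supplementary (sum to 180 degrees).
The given angle is 124 degrees.
The co-interior angle = 180 - 124 = 56 degrees.

56 degrees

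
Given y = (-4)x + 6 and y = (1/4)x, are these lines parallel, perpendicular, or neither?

Slope of line 1: m1 = -4
Slope of line 2: m2 = 1/4
m1 * m2 = -1, so perpendicular.

Perpendicular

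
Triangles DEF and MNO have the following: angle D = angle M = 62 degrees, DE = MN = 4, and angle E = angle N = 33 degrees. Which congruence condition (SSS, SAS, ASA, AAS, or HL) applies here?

Consider the given information: angle D = angle M = 62 degrees, DE = MN = 4, and angle E = angle N = 33 degrees
This is not SSS or AAS: SSS requires all three pairs of sides, but we don't have that. AAS requires two angles and a non-included side.
The correct criterion is ASA. Two pairs of corresponding angles and the included side are equal (Angle-Side-Angle).

ASA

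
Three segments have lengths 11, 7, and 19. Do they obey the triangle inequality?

Check the triangle inequality: 11 + 7 = 18 ≤ 19.
Since the sum of two sides does not exceed the third, no triangle can be formed.

No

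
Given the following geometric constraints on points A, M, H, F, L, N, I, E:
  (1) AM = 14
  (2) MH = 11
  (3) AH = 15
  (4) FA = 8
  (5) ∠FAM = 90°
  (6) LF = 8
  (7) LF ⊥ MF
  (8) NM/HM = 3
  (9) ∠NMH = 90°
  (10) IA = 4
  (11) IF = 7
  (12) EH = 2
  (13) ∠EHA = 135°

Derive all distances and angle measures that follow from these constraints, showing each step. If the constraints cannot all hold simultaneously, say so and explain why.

The constraints are consistent.

From the given relations:
  NM = 3·HM = 3·11 = 33

Step 1: From AH = 15, HE = 2, and ∠AHE = 135°, by the law of cosines:
  AE² = AH² + HE² - 2·AH·HE·cos(135°) = 225 + 4 + 42.43 = 271.4
  AE ≈ 16.48

Step 2: From MA = 14, AF = 8, and ∠MAF = 90°, by the law of cosines:
  MF² = MA² + AF² - 2·MA·AF·cos(90°) = 196 + 64 - 0 = 260
  MF = 2·√65

Step 3: From HM = 11, MN = 33, and ∠HMN = 90°, by the law of cosines:
  HN² = HM² + MN² - 2·HM·MN·cos(90°) = 121 + 1089 - 0 = 1210
  HN = 11·√10

Step 4: From AF = 8, AI = 4, FI = 7, by the inverse law of cosines:
  cos(∠FAI) = (AF² + AI² - FI²) / (2·AF·AI)
  ∠FAI = 61.03°

Step 5: From AH = 15, AM = 14, HM = 11, by the inverse law of cosines:
  cos(∠HAM) = (AH² + AM² - HM²) / (2·AH·AM)
  ∠HAM = 44.42°

Step 6: From MA = 14, MH = 11, AH = 15, by the inverse law of cosines:
  cos(∠AMH) = (MA² + MH² - AH²) / (2·MA·MH)
  ∠AMH = 72.62°

Step 7: From HA = 15, HM = 11, AM = 14, by the inverse law of cosines:
  cos(∠AHM) = (HA² + HM² - AM²) / (2·HA·HM)
  ∠AHM = 62.96°

Step 8: From FA = 8, FI = 7, AI = 4, by the inverse law of cosines:
  cos(∠AFI) = (FA² + FI² - AI²) / (2·FA·FI)
  ∠AFI = 29.99°

Step 9: From IA = 4, IF = 7, AF = 8, by the inverse law of cosines:
  cos(∠AIF) = (IA² + IF² - AF²) / (2·IA·IF)
  ∠AIF = 88.98°

Step 10: From MF = 2·√65, FL = 8, and ∠MFL = 90°, by the law of cosines:
  ML² = MF² + FL² - 2·MF·FL·cos(90°) = 260 + 64 - 0 = 324
  ML = 18

Step 11: From AE = 16.48, AH = 15, EH = 2, by the inverse law of cosines:
  cos(∠EAH) = (AE² + AH² - EH²) / (2·AE·AH)
  ∠EAH = 4.92°

Step 12: From MA = 14, MF = 2·√65, AF = 8, by the inverse law of cosines:
  cos(∠AMF) = (MA² + MF² - AF²) / (2·MA·MF)
  ∠AMF = 29.74°

Step 13: From HM = 11, HN = 11·√10, MN = 33, by the inverse law of cosines:
  cos(∠MHN) = (HM² + HN² - MN²) / (2·HM·HN)
  ∠MHN = 71.57°

Step 14: From FA = 8, FM = 2·√65, AM = 14, by the inverse law of cosines:
  cos(∠AFM) = (FA² + FM² - AM²) / (2·FA·FM)
  ∠AFM = 60.26°

Step 15: From NH = 11·√10, NM = 33, HM = 11, by the inverse law of cosines:
  cos(∠HNM) = (NH² + NM² - HM²) / (2·NH·NM)
  ∠HNM = 18.43°

Step 16: From EA = 16.48, EH = 2, AH = 15, by the inverse law of cosines:
  cos(∠AEH) = (EA² + EH² - AH²) / (2·EA·EH)
  ∠AEH = 40.08°

Step 17: From MF = 2·√65, ML = 18, FL = 8, by the inverse law of cosines:
  cos(∠FML) = (MF² + ML² - FL²) / (2·MF·ML)
  ∠FML = 26.39°

Step 18: From LF = 8, LM = 18, FM = 2·√65, by the inverse law of cosines:
  cos(∠FLM) = (LF² + LM² - FM²) / (2·LF·LM)
  ∠FLM = 63.61°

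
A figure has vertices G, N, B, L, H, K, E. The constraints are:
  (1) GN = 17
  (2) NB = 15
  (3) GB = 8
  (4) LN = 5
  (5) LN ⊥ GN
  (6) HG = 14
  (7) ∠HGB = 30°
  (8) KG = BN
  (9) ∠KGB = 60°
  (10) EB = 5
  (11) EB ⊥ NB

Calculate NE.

Step 1: By the law of cosines on triangle NBE: NE² = 15² + 5² − 2·15·5·cos(90°) = 250, so NE = 5·√10.

Therefore, the length of NE = 5·√10.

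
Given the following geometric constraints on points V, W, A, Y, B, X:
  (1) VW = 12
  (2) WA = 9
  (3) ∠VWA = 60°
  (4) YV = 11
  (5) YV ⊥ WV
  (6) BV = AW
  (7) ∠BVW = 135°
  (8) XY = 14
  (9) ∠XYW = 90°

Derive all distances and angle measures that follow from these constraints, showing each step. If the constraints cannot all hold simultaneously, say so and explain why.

The constraints are consistent.

From the given relations:
  BV = AW = 9

Step 1: From VW = 12, WA = 9, and ∠VWA = 60°, by the law of cosines:
  VA² = VW² + WA² - 2·VW·WA·cos(60°) = 144 + 81 - 108 = 117
  VA = 3·√13

Step 2: From WV = 12, VY = 11, and ∠WVY = 90°, by the law of cosines:
  WY² = WV² + VY² - 2·WV·VY·cos(90°) = 144 + 121 - 0 = 265
  WY ≈ 16.28

Step 3: From WV = 12, VB = 9, and ∠WVB = 135°, by the law of cosines:
  WB² = WV² + VB² - 2·WV·VB·cos(135°) = 144 + 81 + 152.7 = 377.7
  WB ≈ 19.44

Step 4: From WY = 16.28, YX = 14, and ∠WYX = 90°, by the law of cosines:
  WX² = WY² + YX² - 2·WY·YX·cos(90°) = 265 + 196 - 0 = 461
  WX ≈ 21.47

Step 5: From VA = 3·√13, VW = 12, AW = 9, by the inverse law of cosines:
  cos(∠AVW) = (VA² + VW² - AW²) / (2·VA·VW)
  ∠AVW = 46.1°

Step 6: From WB = 19.44, WV = 12, BV = 9, by the inverse law of cosines:
  cos(∠BWV) = (WB² + WV² - BV²) / (2·WB·WV)
  ∠BWV = 19.11°

Step 7: From WV = 12, WY = 16.28, VY = 11, by the inverse law of cosines:
  cos(∠VWY) = (WV² + WY² - VY²) / (2·WV·WY)
  ∠VWY = 42.51°

Step 8: From AV = 3·√13, AW = 9, VW = 12, by the inverse law of cosines:
  cos(∠VAW) = (AV² + AW² - VW²) / (2·AV·AW)
  ∠VAW = 73.9°

Step 9: From YV = 11, YW = 16.28, VW = 12, by the inverse law of cosines:
  cos(∠VYW) = (YV² + YW² - VW²) / (2·YV·YW)
  ∠VYW = 47.49°

Step 10: From BV = 9, BW = 19.44, VW = 12, by the inverse law of cosines:
  cos(∠VBW) = (BV² + BW² - VW²) / (2·BV·BW)
  ∠VBW = 25.89°

Step 11: From WX = 21.47, WY = 16.28, XY = 14, by the inverse law of cosines:
  cos(∠XWY) = (WX² + WY² - XY²) / (2·WX·WY)
  ∠XWY = 40.7°

Step 12: From XW = 21.47, XY = 14, WY = 16.28, by the inverse law of cosines:
  cos(∠WXY) = (XW² + XY² - WY²) / (2·XW·XY)
  ∠WXY = 49.3°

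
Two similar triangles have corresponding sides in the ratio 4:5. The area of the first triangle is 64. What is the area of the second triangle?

Area ratio = (4/5)^2 = 16/25. Area of the second triangle = 64 * 25/16 = 100.

100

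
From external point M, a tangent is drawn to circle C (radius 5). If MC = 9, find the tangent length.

tangent = √(d² - r²) = √(9² - 5²) = √(81 - 25) = √56 = 2*sqrt(14)

2*sqrt(14)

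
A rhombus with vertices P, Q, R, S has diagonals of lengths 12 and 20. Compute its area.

The diagonals of a rhombus divide it into four right triangles.
Each triangle has legs 12/ 2 = 6 and 20/2 = 10, so each has area (1/2)*6*10 = 30.
Four such triangles give total area = (d1 * d2) / 2 = 120.

120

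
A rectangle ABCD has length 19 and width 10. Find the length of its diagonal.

A rectangle's diagonal splits it into two right triangles, with the diagonal as the hypotenuse.
By the Pythagorean theorem, d^2 = 19^2 + 10^2 = 461.
Therefore d = sqrt(461).

sqrt(461)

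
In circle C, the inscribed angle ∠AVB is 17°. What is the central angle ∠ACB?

The inscribed angle theorem states that a central angle is always twice any inscribed angle that subtends the same arc.
Since the inscribed angle is 17°, the central angle = 2 × 17° = 34°.

34°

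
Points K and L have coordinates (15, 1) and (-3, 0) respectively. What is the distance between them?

d = sqrt((-3 - 15)^2 + (0 - 1)^2)
d = sqrt(-18^2 + -1^2)
d = sqrt(324 + 1)
d = sqrt(325) = 5*sqrt(13)

5*sqrt(13)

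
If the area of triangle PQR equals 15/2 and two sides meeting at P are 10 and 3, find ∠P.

sin(C) = 2 * 15/2 / (10 * 3) = 1/2, so C = arcsin(1/2) = 30°.
Since sin(180° - C) = sin(C), the obtuse angle 150° gives the same area, so C = 30° or C = 150°.

30° or 150°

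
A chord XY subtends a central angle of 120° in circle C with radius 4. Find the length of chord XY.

Chord = 2(4) sin(60°) = 4*sqrt(3)

4*sqrt(3)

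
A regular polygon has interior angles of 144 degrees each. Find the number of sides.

Each interior angle of a regular n-gon is (n - 2) * 180 / n.
Setting this equal to 144:
(n - 2) * 180 / n = 144
Each exterior angle = 180 - 144 = 36 degrees.
Since exterior angles sum to 360: n = 360 / 36 = 10.

10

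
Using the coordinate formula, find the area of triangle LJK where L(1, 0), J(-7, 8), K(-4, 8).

Using the Shoelace formula for a triangle:
Area = (1/2)|x0(y1 - y2) + x1(y2 - y0) + x2(y0 - y1)|
Area = (1/2)|1(8 - 8) + -7(8 - 0) + -4(0 - 8)|
Area = (1/2)|0 + -56 + 32|
Area = (1/2)|-24|
Area = (1/2)(24)
Area = 12

12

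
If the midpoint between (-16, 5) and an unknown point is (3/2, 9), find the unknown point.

Using the midpoint formula: M = ((x1 + x2)/2, (y1 + y2)/2)
We know M = (3/2, 9) and J = (-16, 5)
For x: 3/2 = (-16 + x2)/2, so x2 = 2*3/2 - -16 = 19
For y: 9 = (5 + y2)/2, so y2 = 2*9 - 5 = 13
M = (19, 13)

(19, 13)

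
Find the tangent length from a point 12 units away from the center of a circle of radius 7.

tangent = √(d² - r²) = √(12² - 7²) = √(144 - 49) = √95 = sqrt(95)

sqrt(95)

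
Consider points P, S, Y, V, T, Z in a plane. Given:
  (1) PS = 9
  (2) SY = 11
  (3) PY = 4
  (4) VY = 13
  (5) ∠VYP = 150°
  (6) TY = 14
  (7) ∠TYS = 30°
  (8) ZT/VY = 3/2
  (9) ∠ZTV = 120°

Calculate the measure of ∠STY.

Step 1: By the law of cosines on triangle TYS: TS² = 14² + 11² − 2·14·11·cos(30°) = 50.26, so TS ≈ 7.09.
Step 2: By the inverse law of cosines on triangle STY: cos(∠STY) = (7.09² + 14² − 11²) / (2·7.09·14) = 125.26/198.51 = 0.631, so ∠STY = 50.87°.

Therefore, the measure of angle ∠STY = 50.87°.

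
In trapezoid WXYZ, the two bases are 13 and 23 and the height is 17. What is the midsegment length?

midsegment = (13 + 23) / 2 = 36 / 2 = 18

18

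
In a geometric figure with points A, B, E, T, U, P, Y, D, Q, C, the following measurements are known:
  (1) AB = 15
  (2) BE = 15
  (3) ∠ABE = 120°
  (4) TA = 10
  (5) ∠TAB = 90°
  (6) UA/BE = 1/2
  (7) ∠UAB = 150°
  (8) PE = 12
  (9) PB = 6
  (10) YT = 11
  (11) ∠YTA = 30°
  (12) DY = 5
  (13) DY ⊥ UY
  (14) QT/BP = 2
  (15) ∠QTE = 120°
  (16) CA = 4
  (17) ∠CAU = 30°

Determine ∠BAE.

Step 1: By the law of cosines on triangle ABE: AE² = 15² + 15² − 2·15·15·cos(120°) = 675, so AE = 15·√3.
Step 2: By the inverse law of cosines on triangle BAE: cos(∠BAE) = (15² + (15·√3)² − 15²) / (2·15·15·√3) = 675/779.42 = 0.866, so ∠BAE = 30°.

Therefore, the measure of angle ∠BAE = 30°.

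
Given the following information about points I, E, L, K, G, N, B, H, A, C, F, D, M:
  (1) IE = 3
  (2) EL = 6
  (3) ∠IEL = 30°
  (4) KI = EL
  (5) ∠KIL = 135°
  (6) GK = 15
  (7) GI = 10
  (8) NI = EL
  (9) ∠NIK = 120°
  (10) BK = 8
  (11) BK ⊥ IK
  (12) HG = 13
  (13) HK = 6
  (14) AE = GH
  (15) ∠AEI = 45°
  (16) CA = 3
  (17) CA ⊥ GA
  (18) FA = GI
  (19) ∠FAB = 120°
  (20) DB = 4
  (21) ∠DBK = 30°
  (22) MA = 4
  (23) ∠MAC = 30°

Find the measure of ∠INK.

From the given relations: NI = EL = 6; KI = EL = 6.
Step 1: By the law of cosines on triangle NIK: NK² = 6² + 6² − 2·6·6·cos(120°) = 108, so NK = 6·√3.
Step 2: By the inverse law of cosines on triangle INK: cos(∠INK) = (6² + (6·√3)² − 6²) / (2·6·6·√3) = 108/124.71 = 0.866, so ∠INK = 30°.

Therefore, the measure of angle ∠INK = 30°.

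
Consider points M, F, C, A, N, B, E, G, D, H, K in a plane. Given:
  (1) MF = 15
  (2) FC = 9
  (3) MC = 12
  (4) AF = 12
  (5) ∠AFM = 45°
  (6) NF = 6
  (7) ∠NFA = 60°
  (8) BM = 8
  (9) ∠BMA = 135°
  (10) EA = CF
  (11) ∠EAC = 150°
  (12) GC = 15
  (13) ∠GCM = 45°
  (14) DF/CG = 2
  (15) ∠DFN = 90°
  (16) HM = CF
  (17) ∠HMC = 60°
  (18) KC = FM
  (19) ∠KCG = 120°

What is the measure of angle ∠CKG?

From the given relations: KC = FM = 15.
Step 1: By the law of cosines on triangle KCG: KG² = 15² + 15² − 2·15·15·cos(120°) = 675, so KG = 15·√3.
Step 2: By the inverse law of cosines on triangle CKG: cos(∠CKG) = (15² + (15·√3)² − 15²) / (2·15·15·√3) = 675/779.42 = 0.866, so ∠CKG = 30°.

Therefore, the measure of angle ∠CKG = 30°.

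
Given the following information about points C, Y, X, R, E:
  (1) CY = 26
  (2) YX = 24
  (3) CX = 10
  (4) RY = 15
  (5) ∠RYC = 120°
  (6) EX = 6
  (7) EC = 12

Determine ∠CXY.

Step 1: By the inverse law of cosines on triangle CXY: cos(∠CXY) = (10² + 24² − 26²) / (2·10·24) = 0/480 = 0, so ∠CXY = 90°.

Therefore, the measure of angle ∠CXY = 90°.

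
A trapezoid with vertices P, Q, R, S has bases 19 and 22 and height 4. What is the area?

A trapezoid's area equals the midsegment times the height.
The midsegment is (19 + 22) / 2 = 41/2.
Area = 41/2 * 4 = 82.

82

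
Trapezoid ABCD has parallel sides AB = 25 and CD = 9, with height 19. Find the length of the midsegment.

midsegment = (25 + 9) / 2 = 34 / 2 = 17

17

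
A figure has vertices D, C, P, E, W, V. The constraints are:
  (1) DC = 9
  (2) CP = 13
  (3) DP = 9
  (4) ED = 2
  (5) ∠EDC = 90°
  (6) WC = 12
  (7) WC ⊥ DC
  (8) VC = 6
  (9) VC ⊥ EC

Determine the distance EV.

Step 1: By the law of cosines on triangle EDC: EC² = 2² + 9² − 2·2·9·cos(90°) = 85, so EC = √85.
Step 2: By the law of cosines on triangle ECV: EV² = √85² + 6² − 2·√85·6·cos(90°) = 121, so EV = 11.

Therefore, the length of EV = 11.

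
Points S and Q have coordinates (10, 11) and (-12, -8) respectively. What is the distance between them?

The horizontal distance is |-12 - 10| = 22 and the vertical distance is |-8 - 11| = 19.
By the Pythagorean theorem, d = sqrt(22^2 + 19^2) = sqrt(845) = 13*sqrt(5).

13*sqrt(5)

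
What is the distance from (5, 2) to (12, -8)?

d = sqrt((12 - 5)^2 + (-8 - 2)^2)
d = sqrt(7^2 + -10^2)
d = sqrt(49 + 100)
d = sqrt(149)

sqrt(149)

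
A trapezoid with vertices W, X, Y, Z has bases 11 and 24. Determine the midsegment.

The midsegment of a trapezoid = (base1 + base2) / 2
midsegment = (11 + 24) / 2
midsegment = 35 / 2
midsegment = 35/2

35/2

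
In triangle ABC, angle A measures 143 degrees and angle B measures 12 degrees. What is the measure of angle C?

angle C = 180 - 143 - 12 = 25 degrees.

25 degrees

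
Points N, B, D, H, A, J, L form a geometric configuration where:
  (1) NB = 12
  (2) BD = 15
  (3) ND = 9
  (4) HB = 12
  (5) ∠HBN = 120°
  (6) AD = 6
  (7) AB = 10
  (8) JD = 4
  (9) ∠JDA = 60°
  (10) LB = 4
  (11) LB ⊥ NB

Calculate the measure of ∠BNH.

Step 1: By the law of cosines on triangle NBH: NH² = 12² + 12² − 2·12·12·cos(120°) = 432, so NH = 12·√3.
Step 2: By the inverse law of cosines on triangle BNH: cos(∠BNH) = (12² + (12·√3)² − 12²) / (2·12·12·√3) = 432/498.83 = 0.866, so ∠BNH = 30°.

Therefore, the measure of angle ∠BNH = 30°.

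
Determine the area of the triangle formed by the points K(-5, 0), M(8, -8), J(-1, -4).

The Shoelace formula computes the area from vertex coordinates by summing cross products.
For vertices (-5,0), (8,-8), (-1,-4):
Signed sum = -5*-8 - 8*0 + 8*-4 - -1*-8 + -1*0 - -5*-4
= 40 + -40 + -20 = -20
Area = (1/2)|-20| = 10.

10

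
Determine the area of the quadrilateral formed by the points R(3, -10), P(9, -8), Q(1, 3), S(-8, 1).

Using the Shoelace formula for a quadrilateral (vertices in order):
Area = (1/2)|sum of (x_i * y_(i+1) - x_(i+1) * y_i)|
Terms: (3*-8 - 9*-10) = 66, (9*3 - 1*-8) = 35, (1*1 - -8*3) = 25, (-8*-10 - 3*1) = 77
Sum = 203
Area = (1/2)(203) = 203/2

203/2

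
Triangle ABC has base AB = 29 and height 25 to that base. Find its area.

Area = (1/2)(29)(25) = 725/2

725/2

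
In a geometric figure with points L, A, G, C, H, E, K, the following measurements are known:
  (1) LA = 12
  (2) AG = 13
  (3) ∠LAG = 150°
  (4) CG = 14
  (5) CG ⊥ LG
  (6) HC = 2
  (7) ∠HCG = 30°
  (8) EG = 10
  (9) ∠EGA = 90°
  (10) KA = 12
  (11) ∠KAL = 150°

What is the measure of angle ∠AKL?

Step 1: By the law of cosines on triangle KAL: KL² = 12² + 12² − 2·12·12·cos(150°) = 537.42, so KL ≈ 23.18.
Step 2: By the inverse law of cosines on triangle AKL: cos(∠AKL) = (12² + 23.18² − 12²) / (2·12·23.18) = 537.42/556.37 = 0.9659, so ∠AKL = 15°.

Therefore, the measure of angle ∠AKL = 15°.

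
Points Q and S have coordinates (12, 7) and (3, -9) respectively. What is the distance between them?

d = sqrt((-9)^2 + (-16)^2) = sqrt(337)

sqrt(337)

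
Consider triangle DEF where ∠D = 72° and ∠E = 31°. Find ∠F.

The interior angles sum to 180°: angle F = 180 - 72 - 31 = 77°.
The triangle is acute (angles 72°, 31°, 77°).

77 degrees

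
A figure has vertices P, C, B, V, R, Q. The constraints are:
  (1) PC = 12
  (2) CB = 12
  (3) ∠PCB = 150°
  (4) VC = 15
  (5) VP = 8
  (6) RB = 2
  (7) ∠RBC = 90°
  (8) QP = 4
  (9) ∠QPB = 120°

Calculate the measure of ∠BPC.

Step 1: By the law of cosines on triangle PCB: PB² = 12² + 12² − 2·12·12·cos(150°) = 537.42, so PB ≈ 23.18.
Step 2: By the inverse law of cosines on triangle BPC: cos(∠BPC) = (23.18² + 12² − 12²) / (2·23.18·12) = 537.42/556.37 = 0.9659, so ∠BPC = 15°.

Therefore, the measure of angle ∠BPC = 15°.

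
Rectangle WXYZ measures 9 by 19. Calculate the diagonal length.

d = sqrt(9^2 + 19^2) = sqrt(442)

sqrt(442)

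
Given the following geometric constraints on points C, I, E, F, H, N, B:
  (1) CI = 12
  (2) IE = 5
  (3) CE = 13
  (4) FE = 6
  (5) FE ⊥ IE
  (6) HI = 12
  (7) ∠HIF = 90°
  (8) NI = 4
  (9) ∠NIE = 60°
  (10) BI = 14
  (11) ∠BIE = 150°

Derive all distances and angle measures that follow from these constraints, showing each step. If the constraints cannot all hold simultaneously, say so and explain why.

The constraints are consistent.

Step 1: From IE = 5, EF = 6, and ∠IEF = 90°, by the law of cosines:
  IF² = IE² + EF² - 2·IE·EF·cos(90°) = 25 + 36 - 0 = 61
  IF = √61

Step 2: From EI = 5, IN = 4, and ∠EIN = 60°, by the law of cosines:
  EN² = EI² + IN² - 2·EI·IN·cos(60°) = 25 + 16 - 20 = 21
  EN = √21

Step 3: From EI = 5, IB = 14, and ∠EIB = 150°, by the law of cosines:
  EB² = EI² + IB² - 2·EI·IB·cos(150°) = 25 + 196 + 121.2 = 342.2
  EB ≈ 18.5

Step 4: From CE = 13, CI = 12, EI = 5, by the inverse law of cosines:
  cos(∠ECI) = (CE² + CI² - EI²) / (2·CE·CI)
  ∠ECI = 22.62°

Step 5: From IC = 12, IE = 5, CE = 13, by the inverse law of cosines:
  cos(∠CIE) = (IC² + IE² - CE²) / (2·IC·IE)
  ∠CIE = 90°

Step 6: From EC = 13, EI = 5, CI = 12, by the inverse law of cosines:
  cos(∠CEI) = (EC² + EI² - CI²) / (2·EC·EI)
  ∠CEI = 67.38°

Step 7: From FI = √61, IH = 12, and ∠FIH = 90°, by the law of cosines:
  FH² = FI² + IH² - 2·FI·IH·cos(90°) = 61 + 144 - 0 = 205
  FH ≈ 14.32

Step 8: From IE = 5, IF = √61, EF = 6, by the inverse law of cosines:
  cos(∠EIF) = (IE² + IF² - EF²) / (2·IE·IF)
  ∠EIF = 50.19°

Step 9: From EB = 18.5, EI = 5, BI = 14, by the inverse law of cosines:
  cos(∠BEI) = (EB² + EI² - BI²) / (2·EB·EI)
  ∠BEI = 22.23°

Step 10: From EI = 5, EN = √21, IN = 4, by the inverse law of cosines:
  cos(∠IEN) = (EI² + EN² - IN²) / (2·EI·EN)
  ∠IEN = 49.11°

Step 11: From FE = 6, FI = √61, EI = 5, by the inverse law of cosines:
  cos(∠EFI) = (FE² + FI² - EI²) / (2·FE·FI)
  ∠EFI = 39.81°

Step 12: From NE = √21, NI = 4, EI = 5, by the inverse law of cosines:
  cos(∠ENI) = (NE² + NI² - EI²) / (2·NE·NI)
  ∠ENI = 70.89°

Step 13: From BE = 18.5, BI = 14, EI = 5, by the inverse law of cosines:
  cos(∠EBI) = (BE² + BI² - EI²) / (2·BE·BI)
  ∠EBI = 7.77°

Step 14: From FH = 14.32, FI = √61, HI = 12, by the inverse law of cosines:
  cos(∠HFI) = (FH² + FI² - HI²) / (2·FH·FI)
  ∠HFI = 56.94°

Step 15: From HF = 14.32, HI = 12, FI = √61, by the inverse law of cosines:
  cos(∠FHI) = (HF² + HI² - FI²) / (2·HF·HI)
  ∠FHI = 33.06°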